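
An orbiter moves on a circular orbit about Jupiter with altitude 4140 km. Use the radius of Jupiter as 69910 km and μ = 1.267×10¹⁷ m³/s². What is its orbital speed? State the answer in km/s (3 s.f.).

v ≈ 41.4 km/s

r = 69910 + 4140 = 74050 km = 7.4050×10⁷ m.
For a circular orbit v = √(μ/r) = √(1.267×10¹⁷ / 7.405×10⁷) = √(1.711×10⁹) = 41360 m/s.
That is 41.36 km/s.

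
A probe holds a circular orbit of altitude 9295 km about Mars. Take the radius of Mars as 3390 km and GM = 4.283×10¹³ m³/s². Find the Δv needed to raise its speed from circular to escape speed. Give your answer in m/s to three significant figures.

Δv ≈ 761 m/s

r = 3390 + 9295 = 12685 km = 1.2685×10⁷ m.
Circular speed v_c = √(μ/r) = 1838 m/s.
Escape speed v_esc = √(2μ/r) = √2 × v_c = 2599 m/s.
Δv = v_esc − v_c = 761.1 m/s.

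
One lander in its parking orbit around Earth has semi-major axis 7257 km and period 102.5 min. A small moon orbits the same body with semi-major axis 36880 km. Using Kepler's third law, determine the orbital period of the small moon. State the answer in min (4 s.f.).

T₂ ≈ 1174 min

Kepler's third law: T² ∝ a³, so T₂ = T₁ (a₂/a₁)^(3/2).
a₂/a₁ = 5.082, (a₂/a₁)^(3/2) = 11.46.
T₂ = 102.5 × 11.46 = 1174 min.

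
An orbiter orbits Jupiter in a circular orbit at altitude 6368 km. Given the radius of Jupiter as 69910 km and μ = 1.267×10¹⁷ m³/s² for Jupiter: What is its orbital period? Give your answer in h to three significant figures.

r = 69910 + 6368 = 76278 km = 7.6278×10⁷ m.
Kepler's third law: T = 2π√(r³/μ) = 2π√((7.628×10⁷)³ / 1.267×10¹⁷).
r³/μ = 3.503×10⁶ s², so T = 2π × 1.872×10³ = 1.176×10⁴ s.
Converting: 1.176×10⁴ s ÷ 3600 = 3.267 h.

T ≈ 3.27 h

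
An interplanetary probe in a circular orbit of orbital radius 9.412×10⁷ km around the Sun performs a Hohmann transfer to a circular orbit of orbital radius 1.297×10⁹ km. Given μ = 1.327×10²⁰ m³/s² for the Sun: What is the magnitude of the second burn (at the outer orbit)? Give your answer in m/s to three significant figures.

r₁ = 9.412×10⁷ km = 9.412×10¹⁰ m.
r₂ = 1.297×10⁹ km = 1.297×10¹² m.
Transfer ellipse a_t = (r₁ + r₂)/2 = 6.956×10¹¹ m.
At r₁: circular v_c1 = √(μ/r₁) = 37550 m/s; transfer-perihelion v_p = √[μ(2/r₁ − 1/a_t)] = 51270 m/s.
At r₂: circular v_c2 = √(μ/r₂) = 10110 m/s; transfer-aphelion v_a = √[μ(2/r₂ − 1/a_t)] = 3721 m/s.
Δv₂ = v_c2 − v_a = 6394 m/s.

Δv ≈ 6390 m/s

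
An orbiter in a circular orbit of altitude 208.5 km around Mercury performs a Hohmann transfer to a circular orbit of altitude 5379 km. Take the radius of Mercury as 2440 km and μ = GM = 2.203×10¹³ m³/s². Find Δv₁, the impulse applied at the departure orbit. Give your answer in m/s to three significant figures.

Δv ≈ 641 m/s

r₁ = 2440 + 208.5 = 2648.5 km = 2.6485×10⁶ m.
r₂ = 2440 + 5379 = 7819.0 km = 7.8190×10⁶ m.
Transfer ellipse a_t = (r₁ + r₂)/2 = 5.234×10⁶ m.
At r₁: circular v_c1 = √(μ/r₁) = 2884 m/s; transfer-periherm v_p = √[μ(2/r₁ − 1/a_t)] = 3525 m/s.
Δv₁ = v_p − v_c1 = 641.1 m/s.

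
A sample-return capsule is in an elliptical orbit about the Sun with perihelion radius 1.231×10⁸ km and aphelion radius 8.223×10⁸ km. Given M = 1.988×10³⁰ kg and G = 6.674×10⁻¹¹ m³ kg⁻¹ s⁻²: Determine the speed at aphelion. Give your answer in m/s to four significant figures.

μ = GM = 6.674×10⁻¹¹ × 1.988×10³⁰ = 1.327×10²⁰ m³/s².
Semi-major axis a = (r_p + r_a)/2 = 4.7270×10⁸ km = 4.727×10¹¹ m.
Vis-viva: v² = μ(2/r − 1/a) = 1.327×10²⁰ × (2.432×10⁻¹² − 2.116×10⁻¹²) = 4.202×10⁷ m²/s².
v = 6482 m/s.

v ≈ 6482 m/s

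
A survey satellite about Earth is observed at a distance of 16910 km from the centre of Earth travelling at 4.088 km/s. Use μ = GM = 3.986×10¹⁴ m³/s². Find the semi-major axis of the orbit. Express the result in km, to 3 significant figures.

a ≈ 13100 km

r = 1.691×10⁷ m.
Vis-viva rearranged: 1/a = 2/r − v²/μ = 1.183×10⁻⁷ − 4.193×10⁻⁸ = 7.635×10⁻⁸ m⁻¹.
a = 1.310×10⁷ m = 13098 km.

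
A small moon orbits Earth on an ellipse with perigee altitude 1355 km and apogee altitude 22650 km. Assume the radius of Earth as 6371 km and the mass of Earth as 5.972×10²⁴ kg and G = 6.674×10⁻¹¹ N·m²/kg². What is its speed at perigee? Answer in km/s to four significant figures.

μ = GM = 6.674×10⁻¹¹ × 5.972×10²⁴ = 3.986×10¹⁴ m³/s².
r_p = 6371 + 1355 = 7726.0 km = 7.7260×10⁶ m.
r_a = 6371 + 22650 = 29021 km = 2.9021×10⁷ m.
Semi-major axis a = (r_p + r_a)/2 = 18374 km = 1.837×10⁷ m.
Vis-viva: v² = μ(2/r − 1/a) = 3.986×10¹⁴ × (2.589×10⁻⁷ − 5.443×10⁻⁸) = 8.148×10⁷ m²/s².
v = 9027 m/s = 9.027 km/s.

v ≈ 9.027 km/s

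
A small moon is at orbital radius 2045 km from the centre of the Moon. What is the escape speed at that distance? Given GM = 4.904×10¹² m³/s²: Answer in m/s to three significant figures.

v_esc ≈ 2190 m/s

r = 2045 km = 2.045×10⁶ m.
Escape speed v_esc = √(2μ/r) = √(2 × 4.904×10¹² / 2.045×10⁶) = √(4.796×10⁶) = 2190 m/s.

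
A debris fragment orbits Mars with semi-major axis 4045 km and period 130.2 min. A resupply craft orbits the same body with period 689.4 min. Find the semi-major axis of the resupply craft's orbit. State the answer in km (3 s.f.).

a₂ ≈ 12300 km

Kepler's third law: a³ ∝ T², so a₂ = a₁ (T₂/T₁)^(2/3).
T₂/T₁ = 5.295, (T₂/T₁)^(2/3) = 3.038.
a₂ = 4045 × 3.038 = 12290 km.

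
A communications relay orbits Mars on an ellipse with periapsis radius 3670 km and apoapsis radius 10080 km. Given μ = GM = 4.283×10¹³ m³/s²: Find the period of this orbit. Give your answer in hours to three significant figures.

T ≈ 4.81 hours

Semi-major axis a = (r_p + r_a)/2 = (3670.0 + 10080)/2 = 6875.0 km = 6.875×10⁶ m.
By Kepler's third law T = 2π√(a³/μ) = 2π × 2.754×10³ = 1.731×10⁴ s.
= 4.807 hours.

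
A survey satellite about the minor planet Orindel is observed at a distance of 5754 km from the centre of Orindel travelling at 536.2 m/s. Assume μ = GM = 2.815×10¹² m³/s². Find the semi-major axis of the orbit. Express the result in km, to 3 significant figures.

a ≈ 4070 km

r = 5.754×10⁶ m.
Specific orbital energy ε = v²/2 − μ/r = (536.2)²/2 − 2.815×10¹²/5.754×10⁶ = -3.455×10⁵ J/kg.
Since ε = −μ/(2a), a = −μ/(2ε) = 4.074×10⁶ m = 4074.2 km.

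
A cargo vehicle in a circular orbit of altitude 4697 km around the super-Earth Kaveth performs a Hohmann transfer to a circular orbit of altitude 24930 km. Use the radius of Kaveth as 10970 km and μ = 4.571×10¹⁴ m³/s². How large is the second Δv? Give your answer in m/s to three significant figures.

r₁ = 10970 + 4697 = 15667 km = 1.5667×10⁷ m.
r₂ = 10970 + 24930 = 35900 km = 3.5900×10⁷ m.
Transfer ellipse a_t = (r₁ + r₂)/2 = 2.578×10⁷ m.
At r₁: circular v_c1 = √(μ/r₁) = 5401 m/s; transfer-periapsis v_p = √[μ(2/r₁ − 1/a_t)] = 6374 m/s.
At r₂: circular v_c2 = √(μ/r₂) = 3568 m/s; transfer-apoapsis v_a = √[μ(2/r₂ − 1/a_t)] = 2782 m/s.
Δv₂ = v_c2 − v_a = 786.8 m/s.

Δv ≈ 787 m/s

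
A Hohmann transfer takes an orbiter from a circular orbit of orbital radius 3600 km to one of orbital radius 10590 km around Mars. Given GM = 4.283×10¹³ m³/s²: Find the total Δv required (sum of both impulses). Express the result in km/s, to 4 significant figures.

r₁ = 3600 km = 3.600×10⁶ m.
r₂ = 10590 km = 1.059×10⁷ m.
Transfer ellipse a_t = (r₁ + r₂)/2 = 7.095×10⁶ m.
At r₁: circular v_c1 = √(μ/r₁) = 3449 m/s; transfer-periapsis v_p = √[μ(2/r₁ − 1/a_t)] = 4214 m/s.
Δv₁ = v_p − v_c1 = 764.8 m/s.
At r₂: circular v_c2 = √(μ/r₂) = 2011 m/s; transfer-apoapsis v_a = √[μ(2/r₂ − 1/a_t)] = 1433 m/s.
Δv₂ = v_c2 − v_a = 578.5 m/s.
Total Δv = Δv₁ + Δv₂ = 1343 m/s = 1.343 km/s.

Δv_total ≈ 1.343 km/s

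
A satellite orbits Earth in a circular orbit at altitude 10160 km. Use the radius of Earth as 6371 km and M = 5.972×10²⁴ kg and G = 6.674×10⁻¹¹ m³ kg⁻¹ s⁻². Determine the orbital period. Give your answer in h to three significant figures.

T ≈ 5.88 h

μ = GM = 6.674×10⁻¹¹ × 5.972×10²⁴ = 3.986×10¹⁴ m³/s².
r = 6371 + 10160 = 16531 km = 1.6531×10⁷ m.
Kepler's third law: T = 2π√(r³/μ) = 2π√((1.653×10⁷)³ / 3.986×10¹⁴).
r³/μ = 1.133×10⁷ s², so T = 2π × 3.367×10³ = 2.115×10⁴ s.
Converting: 2.115×10⁴ s ÷ 3600 = 5.876 h.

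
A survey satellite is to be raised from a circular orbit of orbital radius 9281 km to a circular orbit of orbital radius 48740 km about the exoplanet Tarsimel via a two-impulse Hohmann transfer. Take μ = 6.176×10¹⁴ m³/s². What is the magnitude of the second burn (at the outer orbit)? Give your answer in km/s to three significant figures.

r₁ = 9281 km = 9.281×10⁶ m.
r₂ = 48740 km = 4.874×10⁷ m.
Transfer ellipse a_t = (r₁ + r₂)/2 = 2.901×10⁷ m.
At r₁: circular v_c1 = √(μ/r₁) = 8157 m/s; transfer-periapsis v_p = √[μ(2/r₁ − 1/a_t)] = 10570 m/s.
At r₂: circular v_c2 = √(μ/r₂) = 3560 m/s; transfer-apoapsis v_a = √[μ(2/r₂ − 1/a_t)] = 2013 m/s.
Δv₂ = v_c2 − v_a = 1546 m/s.
= 1.546 km/s.

Δv ≈ 1.55 km/s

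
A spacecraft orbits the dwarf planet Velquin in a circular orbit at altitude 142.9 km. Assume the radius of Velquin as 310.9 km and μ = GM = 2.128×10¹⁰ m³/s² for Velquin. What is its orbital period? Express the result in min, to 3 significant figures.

T ≈ 219 min

r = 310.9 + 142.9 = 453.80 km = 4.5380×10⁵ m.
Kepler's third law: T = 2π√(r³/μ) = 2π√((4.538×10⁵)³ / 2.128×10¹⁰).
r³/μ = 4.392×10⁶ s², so T = 2π × 2.096×10³ = 1.317×10⁴ s.
Converting: 1.317×10⁴ s ÷ 60.00 = 219.5 min.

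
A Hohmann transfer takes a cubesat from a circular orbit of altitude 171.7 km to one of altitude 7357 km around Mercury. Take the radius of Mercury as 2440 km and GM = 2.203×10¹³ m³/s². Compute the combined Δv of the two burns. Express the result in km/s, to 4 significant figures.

r₁ = 2440 + 171.7 = 2611.7 km = 2.6117×10⁶ m.
r₂ = 2440 + 7357 = 9797.0 km = 9.7970×10⁶ m.
Transfer ellipse a_t = (r₁ + r₂)/2 = 6.204×10⁶ m.
At r₁: circular v_c1 = √(μ/r₁) = 2904 m/s; transfer-periherm v_p = √[μ(2/r₁ − 1/a_t)] = 3650 m/s.
Δv₁ = v_p − v_c1 = 745.3 m/s.
At r₂: circular v_c2 = √(μ/r₂) = 1500 m/s; transfer-apoherm v_a = √[μ(2/r₂ − 1/a_t)] = 972.9 m/s.
Δv₂ = v_c2 − v_a = 526.6 m/s.
Total Δv = Δv₁ + Δv₂ = 1272 m/s = 1.272 km/s.

Δv_total ≈ 1.272 km/s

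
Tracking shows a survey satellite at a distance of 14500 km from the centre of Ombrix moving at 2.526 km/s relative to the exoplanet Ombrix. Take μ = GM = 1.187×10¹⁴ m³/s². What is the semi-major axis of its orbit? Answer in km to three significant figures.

a ≈ 11900 km

r = 1.450×10⁷ m.
Vis-viva rearranged: 1/a = 2/r − v²/μ = 1.379×10⁻⁷ − 5.375×10⁻⁸ = 8.418×10⁻⁸ m⁻¹.
a = 1.188×10⁷ m = 11880 km.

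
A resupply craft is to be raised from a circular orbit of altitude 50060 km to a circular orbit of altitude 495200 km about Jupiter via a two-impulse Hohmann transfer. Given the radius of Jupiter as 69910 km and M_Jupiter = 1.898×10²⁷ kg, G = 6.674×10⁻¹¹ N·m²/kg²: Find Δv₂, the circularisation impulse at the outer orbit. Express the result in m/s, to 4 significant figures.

Δv ≈ 6111 m/s

μ = GM = 6.674×10⁻¹¹ × 1.898×10²⁷ = 1.267×10¹⁷ m³/s².
r₁ = 69910 + 50060 = 119970 km = 1.1997×10⁸ m.
r₂ = 69910 + 495200 = 565110 km = 5.6511×10⁸ m.
Transfer ellipse a_t = (r₁ + r₂)/2 = 3.425×10⁸ m.
At r₁: circular v_c1 = √(μ/r₁) = 32490 m/s; transfer-perijove v_p = √[μ(2/r₁ − 1/a_t)] = 41740 m/s.
At r₂: circular v_c2 = √(μ/r₂) = 14970 m/s; transfer-apojove v_a = √[μ(2/r₂ − 1/a_t)] = 8860 m/s.
Δv₂ = v_c2 − v_a = 6111 m/s.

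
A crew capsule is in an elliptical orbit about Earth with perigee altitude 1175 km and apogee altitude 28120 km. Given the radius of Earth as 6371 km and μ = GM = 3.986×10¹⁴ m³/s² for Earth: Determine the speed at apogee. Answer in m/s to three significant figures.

v ≈ 2040 m/s

r_p = 6371 + 1175 = 7546.0 km = 7.5460×10⁶ m.
r_a = 6371 + 28120 = 34491 km = 3.4491×10⁷ m.
Semi-major axis a = (r_p + r_a)/2 = 21018 km = 2.102×10⁷ m.
Vis-viva: v² = μ(2/r − 1/a) = 3.986×10¹⁴ × (5.799×10⁻⁸ − 4.758×10⁻⁸) = 4.149×10⁶ m²/s².
v = 2037 m/s.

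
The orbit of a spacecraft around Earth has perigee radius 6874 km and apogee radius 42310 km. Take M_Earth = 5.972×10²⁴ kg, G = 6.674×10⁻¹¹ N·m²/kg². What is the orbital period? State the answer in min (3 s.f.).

T ≈ 640 min

μ = GM = 6.674×10⁻¹¹ × 5.972×10²⁴ = 3.986×10¹⁴ m³/s².
Semi-major axis a = (r_p + r_a)/2 = (6874.0 + 42310)/2 = 24592 km = 2.459×10⁷ m.
By Kepler's third law T = 2π√(a³/μ) = 2π × 6.109×10³ = 3.838×10⁴ s.
= 639.7 min.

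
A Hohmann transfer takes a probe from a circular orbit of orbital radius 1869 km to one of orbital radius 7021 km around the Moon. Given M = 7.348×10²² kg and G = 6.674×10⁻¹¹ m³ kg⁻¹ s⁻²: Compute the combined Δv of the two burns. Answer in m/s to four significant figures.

μ = GM = 6.674×10⁻¹¹ × 7.348×10²² = 4.904×10¹² m³/s².
r₁ = 1869 km = 1.869×10⁶ m.
r₂ = 7021 km = 7.021×10⁶ m.
Transfer ellipse a_t = (r₁ + r₂)/2 = 4.445×10⁶ m.
At r₁: circular v_c1 = √(μ/r₁) = 1620 m/s; transfer-perilune v_p = √[μ(2/r₁ − 1/a_t)] = 2036 m/s.
Δv₁ = v_p − v_c1 = 416.0 m/s.
At r₂: circular v_c2 = √(μ/r₂) = 835.8 m/s; transfer-apolune v_a = √[μ(2/r₂ − 1/a_t)] = 541.9 m/s.
Δv₂ = v_c2 − v_a = 293.8 m/s.
Total Δv = Δv₁ + Δv₂ = 709.8 m/s.

Δv_total ≈ 709.8 m/s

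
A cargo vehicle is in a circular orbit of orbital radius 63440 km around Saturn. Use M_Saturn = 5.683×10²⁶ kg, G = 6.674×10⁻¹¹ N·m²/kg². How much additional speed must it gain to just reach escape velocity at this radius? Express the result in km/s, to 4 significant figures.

μ = GM = 6.674×10⁻¹¹ × 5.683×10²⁶ = 3.793×10¹⁶ m³/s².
r = 63440 km = 6.344×10⁷ m.
Circular speed v_c = √(μ/r) = 24450 m/s.
Escape speed v_esc = √(2μ/r) = √2 × v_c = 34580 m/s.
Δv = v_esc − v_c = 10130 m/s = 10.13 km/s.

Δv ≈ 10.13 km/s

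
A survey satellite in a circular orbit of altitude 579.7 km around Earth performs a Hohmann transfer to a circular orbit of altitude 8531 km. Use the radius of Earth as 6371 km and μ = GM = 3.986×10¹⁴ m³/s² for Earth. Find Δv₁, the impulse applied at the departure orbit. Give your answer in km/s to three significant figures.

Δv ≈ 1.27 km/s

r₁ = 6371 + 579.7 = 6950.7 km = 6.9507×10⁶ m.
r₂ = 6371 + 8531 = 14902 km = 1.4902×10⁷ m.
Transfer ellipse a_t = (r₁ + r₂)/2 = 1.093×10⁷ m.
At r₁: circular v_c1 = √(μ/r₁) = 7573 m/s; transfer-perigee v_p = √[μ(2/r₁ − 1/a_t)] = 8844 m/s.
Δv₁ = v_p − v_c1 = 1271 m/s.
= 1.271 km/s.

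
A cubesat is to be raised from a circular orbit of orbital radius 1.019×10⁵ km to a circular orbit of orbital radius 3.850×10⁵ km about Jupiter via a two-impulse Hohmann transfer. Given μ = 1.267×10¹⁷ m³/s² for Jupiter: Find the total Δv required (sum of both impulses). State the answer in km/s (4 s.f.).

Δv_total ≈ 15.49 km/s

r₁ = 1.019×10⁵ km = 1.019×10⁸ m.
r₂ = 3.850×10⁵ km = 3.850×10⁸ m.
Transfer ellipse a_t = (r₁ + r₂)/2 = 2.434×10⁸ m.
At r₁: circular v_c1 = √(μ/r₁) = 35260 m/s; transfer-perijove v_p = √[μ(2/r₁ − 1/a_t)] = 44340 m/s.
Δv₁ = v_p − v_c1 = 9082 m/s.
At r₂: circular v_c2 = √(μ/r₂) = 18140 m/s; transfer-apojove v_a = √[μ(2/r₂ − 1/a_t)] = 11740 m/s.
Δv₂ = v_c2 − v_a = 6404 m/s.
Total Δv = Δv₁ + Δv₂ = 15490 m/s = 15.49 km/s.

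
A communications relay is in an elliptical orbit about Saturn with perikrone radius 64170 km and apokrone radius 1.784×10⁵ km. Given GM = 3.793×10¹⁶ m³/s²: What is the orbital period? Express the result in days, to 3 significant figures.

T ≈ 0.499 days

Semi-major axis a = (r_p + r_a)/2 = (64170 + 1.7840×10⁵)/2 = 1.2128×10⁵ km = 1.213×10⁸ m.
By Kepler's third law T = 2π√(a³/μ) = 2π × 6.858×10³ = 4.309×10⁴ s.
= 0.4988 days.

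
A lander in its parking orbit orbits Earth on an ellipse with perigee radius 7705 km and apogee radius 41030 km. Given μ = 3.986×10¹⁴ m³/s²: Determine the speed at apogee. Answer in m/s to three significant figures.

v ≈ 1750 m/s

Semi-major axis a = (r_p + r_a)/2 = 24368 km = 2.437×10⁷ m.
Vis-viva: v² = μ(2/r − 1/a) = 3.986×10¹⁴ × (4.874×10⁻⁸ − 4.104×10⁻⁸) = 3.072×10⁶ m²/s².
v = 1753 m/s.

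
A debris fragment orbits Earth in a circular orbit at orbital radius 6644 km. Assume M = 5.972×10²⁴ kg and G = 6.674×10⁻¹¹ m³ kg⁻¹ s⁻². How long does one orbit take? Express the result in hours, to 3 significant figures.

μ = GM = 6.674×10⁻¹¹ × 5.972×10²⁴ = 3.986×10¹⁴ m³/s².
r = 6644 km = 6.644×10⁶ m.
Kepler's third law: T = 2π√(r³/μ) = 2π√((6.644×10⁶)³ / 3.986×10¹⁴).
r³/μ = 7.358×10⁵ s², so T = 2π × 8.578×10² = 5.390×10³ s.
Converting: 5.390×10³ s ÷ 3600 = 1.497 hours.

T ≈ 1.50 hours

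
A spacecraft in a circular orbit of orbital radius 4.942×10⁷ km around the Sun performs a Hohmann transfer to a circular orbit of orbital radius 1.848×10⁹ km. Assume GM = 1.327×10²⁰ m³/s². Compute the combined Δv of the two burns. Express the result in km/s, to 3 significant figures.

r₁ = 4.942×10⁷ km = 4.942×10¹⁰ m.
r₂ = 1.848×10⁹ km = 1.848×10¹² m.
Transfer ellipse a_t = (r₁ + r₂)/2 = 9.487×10¹¹ m.
At r₁: circular v_c1 = √(μ/r₁) = 51820 m/s; transfer-perihelion v_p = √[μ(2/r₁ − 1/a_t)] = 72320 m/s.
Δv₁ = v_p − v_c1 = 20500 m/s.
At r₂: circular v_c2 = √(μ/r₂) = 8474 m/s; transfer-aphelion v_a = √[μ(2/r₂ − 1/a_t)] = 1934 m/s.
Δv₂ = v_c2 − v_a = 6540 m/s.
Total Δv = Δv₁ + Δv₂ = 27040 m/s = 27.04 km/s.

Δv_total ≈ 27.0 km/s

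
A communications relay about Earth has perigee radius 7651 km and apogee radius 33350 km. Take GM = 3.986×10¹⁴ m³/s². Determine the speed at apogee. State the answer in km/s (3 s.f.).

Semi-major axis a = (r_p + r_a)/2 = 20500 km = 2.050×10⁷ m.
Vis-viva: v² = μ(2/r − 1/a) = 3.986×10¹⁴ × (5.997×10⁻⁸ − 4.878×10⁻⁸) = 4.461×10⁶ m²/s².
v = 2112 m/s = 2.112 km/s.

v ≈ 2.11 km/s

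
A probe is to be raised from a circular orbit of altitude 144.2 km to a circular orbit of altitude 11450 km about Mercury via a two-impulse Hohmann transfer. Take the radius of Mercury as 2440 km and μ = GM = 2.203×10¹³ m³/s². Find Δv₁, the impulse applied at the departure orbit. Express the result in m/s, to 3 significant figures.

Δv ≈ 872 m/s

r₁ = 2440 + 144.2 = 2584.2 km = 2.5842×10⁶ m.
r₂ = 2440 + 11450 = 13890 km = 1.3890×10⁷ m.
Transfer ellipse a_t = (r₁ + r₂)/2 = 8.237×10⁶ m.
At r₁: circular v_c1 = √(μ/r₁) = 2920 m/s; transfer-periherm v_p = √[μ(2/r₁ − 1/a_t)] = 3791 m/s.
Δv₁ = v_p − v_c1 = 871.7 m/s.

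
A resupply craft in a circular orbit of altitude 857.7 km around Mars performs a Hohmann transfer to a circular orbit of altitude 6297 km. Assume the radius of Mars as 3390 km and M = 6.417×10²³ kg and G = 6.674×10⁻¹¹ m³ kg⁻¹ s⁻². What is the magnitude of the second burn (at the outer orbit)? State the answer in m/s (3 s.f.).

Δv ≈ 461 m/s

μ = GM = 6.674×10⁻¹¹ × 6.417×10²³ = 4.283×10¹³ m³/s².
r₁ = 3390 + 857.7 = 4247.7 km = 4.2477×10⁶ m.
r₂ = 3390 + 6297 = 9687.0 km = 9.6870×10⁶ m.
Transfer ellipse a_t = (r₁ + r₂)/2 = 6.967×10⁶ m.
At r₁: circular v_c1 = √(μ/r₁) = 3175 m/s; transfer-periapsis v_p = √[μ(2/r₁ − 1/a_t)] = 3744 m/s.
At r₂: circular v_c2 = √(μ/r₂) = 2103 m/s; transfer-apoapsis v_a = √[μ(2/r₂ − 1/a_t)] = 1642 m/s.
Δv₂ = v_c2 − v_a = 460.9 m/s.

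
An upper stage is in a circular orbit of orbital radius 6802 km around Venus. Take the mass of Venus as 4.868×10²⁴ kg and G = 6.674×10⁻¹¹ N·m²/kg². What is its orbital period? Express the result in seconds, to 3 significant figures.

T ≈ 6180 seconds

μ = GM = 6.674×10⁻¹¹ × 4.868×10²⁴ = 3.249×10¹⁴ m³/s².
r = 6802 km = 6.802×10⁶ m.
Kepler's third law: T = 2π√(r³/μ) = 2π√((6.802×10⁶)³ / 3.249×10¹⁴).
r³/μ = 9.687×10⁵ s², so T = 2π × 9.842×10² = 6.184×10³ s.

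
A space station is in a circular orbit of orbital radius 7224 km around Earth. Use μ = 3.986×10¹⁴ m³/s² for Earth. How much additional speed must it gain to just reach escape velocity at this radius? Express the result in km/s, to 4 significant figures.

Δv ≈ 3.077 km/s

r = 7224 km = 7.224×10⁶ m.
Circular speed v_c = √(μ/r) = 7428 m/s.
Escape speed v_esc = √(2μ/r) = √2 × v_c = 10500 m/s.
Δv = v_esc − v_c = 3077 m/s = 3.077 km/s.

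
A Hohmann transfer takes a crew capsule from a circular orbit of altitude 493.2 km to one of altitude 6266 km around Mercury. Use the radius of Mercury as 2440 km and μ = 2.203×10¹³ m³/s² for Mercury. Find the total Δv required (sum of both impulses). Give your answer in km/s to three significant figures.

r₁ = 2440 + 493.2 = 2933.2 km = 2.9332×10⁶ m.
r₂ = 2440 + 6266 = 8706.0 km = 8.7060×10⁶ m.
Transfer ellipse a_t = (r₁ + r₂)/2 = 5.820×10⁶ m.
At r₁: circular v_c1 = √(μ/r₁) = 2741 m/s; transfer-periherm v_p = √[μ(2/r₁ − 1/a_t)] = 3352 m/s.
Δv₁ = v_p − v_c1 = 611.4 m/s.
At r₂: circular v_c2 = √(μ/r₂) = 1591 m/s; transfer-apoherm v_a = √[μ(2/r₂ − 1/a_t)] = 1129 m/s.
Δv₂ = v_c2 − v_a = 461.4 m/s.
Total Δv = Δv₁ + Δv₂ = 1073 m/s = 1.073 km/s.

Δv_total ≈ 1.07 km/s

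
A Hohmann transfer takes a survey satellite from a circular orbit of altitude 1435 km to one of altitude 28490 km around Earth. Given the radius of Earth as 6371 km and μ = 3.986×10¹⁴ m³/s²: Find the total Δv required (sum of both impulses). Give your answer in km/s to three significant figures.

r₁ = 6371 + 1435 = 7806.0 km = 7.8060×10⁶ m.
r₂ = 6371 + 28490 = 34861 km = 3.4861×10⁷ m.
Transfer ellipse a_t = (r₁ + r₂)/2 = 2.133×10⁷ m.
At r₁: circular v_c1 = √(μ/r₁) = 7146 m/s; transfer-perigee v_p = √[μ(2/r₁ − 1/a_t)] = 9135 m/s.
Δv₁ = v_p − v_c1 = 1989 m/s.
At r₂: circular v_c2 = √(μ/r₂) = 3381 m/s; transfer-apogee v_a = √[μ(2/r₂ − 1/a_t)] = 2045 m/s.
Δv₂ = v_c2 − v_a = 1336 m/s.
Total Δv = Δv₁ + Δv₂ = 3325 m/s = 3.325 km/s.

Δv_total ≈ 3.32 km/s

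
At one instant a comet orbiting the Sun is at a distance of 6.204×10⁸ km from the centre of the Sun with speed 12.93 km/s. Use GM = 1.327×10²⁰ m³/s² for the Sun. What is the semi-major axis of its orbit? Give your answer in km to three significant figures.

a ≈ 5.09×10⁸ km

r = 6.204×10¹¹ m.
Vis-viva rearranged: 1/a = 2/r − v²/μ = 3.224×10⁻¹² − 1.260×10⁻¹² = 1.964×10⁻¹² m⁻¹.
a = 5.092×10¹¹ m = 5.0920×10⁸ km.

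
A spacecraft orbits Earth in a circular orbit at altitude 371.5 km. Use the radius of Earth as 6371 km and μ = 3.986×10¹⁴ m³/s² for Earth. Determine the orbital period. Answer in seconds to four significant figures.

T ≈ 5510 seconds

r = 6371 + 371.5 = 6742.5 km = 6.7425×10⁶ m.
Kepler's third law: T = 2π√(r³/μ) = 2π√((6.742×10⁶)³ / 3.986×10¹⁴).
r³/μ = 7.690×10⁵ s², so T = 2π × 8.769×10² = 5.510×10³ s.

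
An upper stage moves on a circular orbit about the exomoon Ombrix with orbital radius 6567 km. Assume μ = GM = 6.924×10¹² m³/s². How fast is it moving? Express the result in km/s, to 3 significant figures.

v ≈ 1.03 km/s

r = 6567 km = 6.567×10⁶ m.
For a circular orbit v = √(μ/r) = √(6.924×10¹² / 6.567×10⁶) = √(1.054×10⁶) = 1027 m/s.
That is 1.027 km/s.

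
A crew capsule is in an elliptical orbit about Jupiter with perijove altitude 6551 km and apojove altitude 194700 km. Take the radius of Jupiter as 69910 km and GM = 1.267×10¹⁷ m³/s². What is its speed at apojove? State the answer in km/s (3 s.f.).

r_p = 69910 + 6551 = 76461 km = 7.6461×10⁷ m.
r_a = 69910 + 194700 = 264610 km = 2.6461×10⁸ m.
Semi-major axis a = (r_p + r_a)/2 = 1.7054×10⁵ km = 1.705×10⁸ m.
Vis-viva: v² = μ(2/r − 1/a) = 1.267×10¹⁷ × (7.558×10⁻⁹ − 5.864×10⁻⁹) = 2.147×10⁸ m²/s².
v = 14650 m/s = 14.65 km/s.

v ≈ 14.7 km/s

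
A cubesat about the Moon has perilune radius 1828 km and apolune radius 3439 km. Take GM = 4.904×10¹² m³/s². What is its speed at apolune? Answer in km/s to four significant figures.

v ≈ 0.9949 km/s

Semi-major axis a = (r_p + r_a)/2 = 2633.5 km = 2.634×10⁶ m.
Vis-viva: v² = μ(2/r − 1/a) = 4.904×10¹² × (5.816×10⁻⁷ − 3.797×10⁻⁷) = 9.898×10⁵ m²/s².
v = 994.9 m/s = 0.9949 km/s.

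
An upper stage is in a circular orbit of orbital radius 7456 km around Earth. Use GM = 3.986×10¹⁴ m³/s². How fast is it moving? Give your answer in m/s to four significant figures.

r = 7456 km = 7.456×10⁶ m.
For a circular orbit v = √(μ/r) = √(3.986×10¹⁴ / 7.456×10⁶) = √(5.346×10⁷) = 7312 m/s.

v ≈ 7312 m/s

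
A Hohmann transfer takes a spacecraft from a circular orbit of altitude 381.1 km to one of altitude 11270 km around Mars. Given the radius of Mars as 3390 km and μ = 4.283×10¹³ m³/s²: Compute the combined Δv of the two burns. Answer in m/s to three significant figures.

Δv_total ≈ 1500 m/s

r₁ = 3390 + 381.1 = 3771.1 km = 3.7711×10⁶ m.
r₂ = 3390 + 11270 = 14660 km = 1.4660×10⁷ m.
Transfer ellipse a_t = (r₁ + r₂)/2 = 9.216×10⁶ m.
At r₁: circular v_c1 = √(μ/r₁) = 3370 m/s; transfer-periapsis v_p = √[μ(2/r₁ − 1/a_t)] = 4251 m/s.
Δv₁ = v_p − v_c1 = 880.5 m/s.
At r₂: circular v_c2 = √(μ/r₂) = 1709 m/s; transfer-apoapsis v_a = √[μ(2/r₂ − 1/a_t)] = 1093 m/s.
Δv₂ = v_c2 − v_a = 615.9 m/s.
Total Δv = Δv₁ + Δv₂ = 1496 m/s.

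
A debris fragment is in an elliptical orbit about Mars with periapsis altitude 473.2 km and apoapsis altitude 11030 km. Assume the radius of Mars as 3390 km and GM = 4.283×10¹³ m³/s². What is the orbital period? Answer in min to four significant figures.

r_p = 3390 + 473.2 = 3863.2 km = 3.8632×10⁶ m.
r_a = 3390 + 11030 = 14420 km = 1.4420×10⁷ m.
Semi-major axis a = (r_p + r_a)/2 = (3863.2 + 14420)/2 = 9141.6 km = 9.142×10⁶ m.
By Kepler's third law T = 2π√(a³/μ) = 2π × 4.223×10³ = 2.654×10⁴ s.
= 442.3 min.

T ≈ 442.3 min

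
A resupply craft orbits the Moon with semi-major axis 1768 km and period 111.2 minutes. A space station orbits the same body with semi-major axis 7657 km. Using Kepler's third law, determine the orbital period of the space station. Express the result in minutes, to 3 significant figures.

T₂ ≈ 1000 minutes

Kepler's third law: T² ∝ a³, so T₂ = T₁ (a₂/a₁)^(3/2).
a₂/a₁ = 4.331, (a₂/a₁)^(3/2) = 9.013.
T₂ = 111.2 × 9.013 = 1002 minutes.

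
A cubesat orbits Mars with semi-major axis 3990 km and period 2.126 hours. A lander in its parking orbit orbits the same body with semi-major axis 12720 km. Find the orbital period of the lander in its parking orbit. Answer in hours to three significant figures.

Kepler's third law: T² ∝ a³, so T₂ = T₁ (a₂/a₁)^(3/2).
a₂/a₁ = 3.188, (a₂/a₁)^(3/2) = 5.692.
T₂ = 2.126 × 5.692 = 12.10 hours.

T₂ ≈ 12.1 hours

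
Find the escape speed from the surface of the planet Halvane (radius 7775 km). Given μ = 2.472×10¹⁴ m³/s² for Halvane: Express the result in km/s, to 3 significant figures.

v_esc ≈ 7.97 km/s

r = R = 7.775×10⁶ m.
Escape speed v_esc = √(2μ/r) = √(2 × 2.472×10¹⁴ / 7.775×10⁶) = √(6.359×10⁷) = 7974 m/s.
= 7.974 km/s.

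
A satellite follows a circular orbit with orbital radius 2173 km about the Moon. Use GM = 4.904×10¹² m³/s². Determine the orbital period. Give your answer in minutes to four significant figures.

T ≈ 151.5 minutes

r = 2173 km = 2.173×10⁶ m.
Kepler's third law: T = 2π√(r³/μ) = 2π√((2.173×10⁶)³ / 4.904×10¹²).
r³/μ = 2.092×10⁶ s², so T = 2π × 1.446×10³ = 9.089×10³ s.
Converting: 9.089×10³ s ÷ 60.00 = 151.5 minutes.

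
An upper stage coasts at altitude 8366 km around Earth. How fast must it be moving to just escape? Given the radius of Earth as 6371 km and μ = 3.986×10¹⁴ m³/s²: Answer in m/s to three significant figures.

v_esc ≈ 7350 m/s

r = 6371 + 8366 = 14737 km = 1.4737×10⁷ m.
Escape speed v_esc = √(2μ/r) = √(2 × 3.986×10¹⁴ / 1.474×10⁷) = √(5.410×10⁷) = 7355 m/s.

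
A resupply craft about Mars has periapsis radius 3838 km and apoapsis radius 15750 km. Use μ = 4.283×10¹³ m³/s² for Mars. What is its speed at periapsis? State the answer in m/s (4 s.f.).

Semi-major axis a = (r_p + r_a)/2 = 9794.0 km = 9.794×10⁶ m.
Vis-viva: v² = μ(2/r − 1/a) = 4.283×10¹³ × (5.211×10⁻⁷ − 1.021×10⁻⁷) = 1.795×10⁷ m²/s².
v = 4236 m/s.

v ≈ 4236 m/s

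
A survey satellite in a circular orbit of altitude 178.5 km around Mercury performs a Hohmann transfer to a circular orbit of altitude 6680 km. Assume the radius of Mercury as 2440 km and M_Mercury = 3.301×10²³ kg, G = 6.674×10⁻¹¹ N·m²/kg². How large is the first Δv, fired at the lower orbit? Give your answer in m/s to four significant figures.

μ = GM = 6.674×10⁻¹¹ × 3.301×10²³ = 2.203×10¹³ m³/s².
r₁ = 2440 + 178.5 = 2618.5 km = 2.6185×10⁶ m.
r₂ = 2440 + 6680 = 9120.0 km = 9.1200×10⁶ m.
Transfer ellipse a_t = (r₁ + r₂)/2 = 5.869×10⁶ m.
At r₁: circular v_c1 = √(μ/r₁) = 2901 m/s; transfer-periherm v_p = √[μ(2/r₁ − 1/a_t)] = 3616 m/s.
Δv₁ = v_p − v_c1 = 715.1 m/s.

Δv ≈ 715.1 m/s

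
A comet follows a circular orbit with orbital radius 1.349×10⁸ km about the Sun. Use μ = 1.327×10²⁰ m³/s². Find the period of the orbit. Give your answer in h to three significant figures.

T ≈ 7510 h

r = 1.349×10⁸ km = 1.349×10¹¹ m.
Kepler's third law: T = 2π√(r³/μ) = 2π√((1.349×10¹¹)³ / 1.327×10²⁰).
r³/μ = 1.850×10¹³ s², so T = 2π × 4.301×10⁶ = 2.702×10⁷ s.
Converting: 2.702×10⁷ s ÷ 3600 = 7507 h.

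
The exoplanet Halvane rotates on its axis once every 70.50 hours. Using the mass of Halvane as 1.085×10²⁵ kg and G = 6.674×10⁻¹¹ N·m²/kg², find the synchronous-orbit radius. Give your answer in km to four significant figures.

μ = GM = 6.674×10⁻¹¹ × 1.085×10²⁵ = 7.241×10¹⁴ m³/s².
T = 70.50 hours = 2.538×10⁵ s.
A synchronous orbit has period T, so by Kepler's third law a = (μT²/4π²)^(1/3).
μT²/4π² = 7.241×10¹⁴ × (2.538×10⁵)² / 39.48 = 1.182×10²⁴ m³.
a = 1.057×10⁸ m = 1.0572×10⁵ km.

r_sync ≈ 1.057×10⁵ km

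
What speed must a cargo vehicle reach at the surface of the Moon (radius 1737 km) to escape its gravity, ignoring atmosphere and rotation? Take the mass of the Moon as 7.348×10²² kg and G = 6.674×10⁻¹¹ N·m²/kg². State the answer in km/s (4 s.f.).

v_esc ≈ 2.376 km/s

μ = GM = 6.674×10⁻¹¹ × 7.348×10²² = 4.904×10¹² m³/s².
r = R = 1.737×10⁶ m.
Escape speed v_esc = √(2μ/r) = √(2 × 4.904×10¹² / 1.737×10⁶) = √(5.647×10⁶) = 2376 m/s.
= 2.376 km/s.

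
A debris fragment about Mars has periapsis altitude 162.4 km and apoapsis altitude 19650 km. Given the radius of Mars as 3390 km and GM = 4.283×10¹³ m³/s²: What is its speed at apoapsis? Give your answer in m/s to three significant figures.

r_p = 3390 + 162.4 = 3552.4 km = 3.5524×10⁶ m.
r_a = 3390 + 19650 = 23040 km = 2.3040×10⁷ m.
Semi-major axis a = (r_p + r_a)/2 = 13296 km = 1.330×10⁷ m.
Vis-viva: v² = μ(2/r − 1/a) = 4.283×10¹³ × (8.681×10⁻⁸ − 7.521×10⁻⁸) = 4.967×10⁵ m²/s².
v = 704.7 m/s.

v ≈ 705 m/s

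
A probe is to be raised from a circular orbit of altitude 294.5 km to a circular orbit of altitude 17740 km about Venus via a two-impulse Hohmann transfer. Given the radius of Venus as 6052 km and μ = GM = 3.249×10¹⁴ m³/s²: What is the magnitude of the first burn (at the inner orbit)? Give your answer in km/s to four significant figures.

Δv ≈ 1.835 km/s

r₁ = 6052 + 294.5 = 6346.5 km = 6.3465×10⁶ m.
r₂ = 6052 + 17740 = 23792 km = 2.3792×10⁷ m.
Transfer ellipse a_t = (r₁ + r₂)/2 = 1.507×10⁷ m.
At r₁: circular v_c1 = √(μ/r₁) = 7155 m/s; transfer-periapsis v_p = √[μ(2/r₁ − 1/a_t)] = 8990 m/s.
Δv₁ = v_p − v_c1 = 1835 m/s.
= 1.835 km/s.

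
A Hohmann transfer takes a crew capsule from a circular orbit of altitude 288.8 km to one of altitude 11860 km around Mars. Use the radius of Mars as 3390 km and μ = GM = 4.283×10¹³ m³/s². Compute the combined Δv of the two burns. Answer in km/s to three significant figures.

Δv_total ≈ 1.55 km/s

r₁ = 3390 + 288.8 = 3678.8 km = 3.6788×10⁶ m.
r₂ = 3390 + 11860 = 15250 km = 1.5250×10⁷ m.
Transfer ellipse a_t = (r₁ + r₂)/2 = 9.464×10⁶ m.
At r₁: circular v_c1 = √(μ/r₁) = 3412 m/s; transfer-periapsis v_p = √[μ(2/r₁ − 1/a_t)] = 4331 m/s.
Δv₁ = v_p − v_c1 = 919.1 m/s.
At r₂: circular v_c2 = √(μ/r₂) = 1676 m/s; transfer-apoapsis v_a = √[μ(2/r₂ − 1/a_t)] = 1045 m/s.
Δv₂ = v_c2 − v_a = 631.0 m/s.
Total Δv = Δv₁ + Δv₂ = 1550 m/s = 1.550 km/s.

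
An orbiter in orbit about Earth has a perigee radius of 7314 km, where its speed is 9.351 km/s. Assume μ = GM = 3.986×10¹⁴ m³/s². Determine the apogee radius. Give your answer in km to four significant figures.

apogee radius ≈ 29670 km

r_p = 7.314×10⁶ m.
Specific energy ε = v²/2 − μ/r = -1.078×10⁷ J/kg, so a = −μ/(2ε) = 1.849×10⁷ m.
The apsides satisfy r_p + r_a = 2a, so the apogee radius is 2a − r_p = 2.967×10⁷ m = 29670 km.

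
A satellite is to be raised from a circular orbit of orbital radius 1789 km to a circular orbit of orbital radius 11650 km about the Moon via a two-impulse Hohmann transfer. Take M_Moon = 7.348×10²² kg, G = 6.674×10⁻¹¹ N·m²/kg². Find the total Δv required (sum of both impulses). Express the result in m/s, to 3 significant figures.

Δv_total ≈ 838 m/s

μ = GM = 6.674×10⁻¹¹ × 7.348×10²² = 4.904×10¹² m³/s².
r₁ = 1789 km = 1.789×10⁶ m.
r₂ = 11650 km = 1.165×10⁷ m.
Transfer ellipse a_t = (r₁ + r₂)/2 = 6.720×10⁶ m.
At r₁: circular v_c1 = √(μ/r₁) = 1656 m/s; transfer-perilune v_p = √[μ(2/r₁ − 1/a_t)] = 2180 m/s.
Δv₁ = v_p − v_c1 = 524.4 m/s.
At r₂: circular v_c2 = √(μ/r₂) = 648.8 m/s; transfer-apolune v_a = √[μ(2/r₂ − 1/a_t)] = 334.8 m/s.
Δv₂ = v_c2 − v_a = 314.0 m/s.
Total Δv = Δv₁ + Δv₂ = 838.4 m/s.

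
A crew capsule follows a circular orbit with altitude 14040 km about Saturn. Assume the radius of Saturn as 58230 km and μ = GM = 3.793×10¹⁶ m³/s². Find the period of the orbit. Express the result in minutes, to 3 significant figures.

T ≈ 330 minutes

r = 58230 + 14040 = 72270 km = 7.2270×10⁷ m.
Kepler's third law: T = 2π√(r³/μ) = 2π√((7.227×10⁷)³ / 3.793×10¹⁶).
r³/μ = 9.952×10⁶ s², so T = 2π × 3.155×10³ = 1.982×10⁴ s.
Converting: 1.982×10⁴ s ÷ 60.00 = 330.3 minutes.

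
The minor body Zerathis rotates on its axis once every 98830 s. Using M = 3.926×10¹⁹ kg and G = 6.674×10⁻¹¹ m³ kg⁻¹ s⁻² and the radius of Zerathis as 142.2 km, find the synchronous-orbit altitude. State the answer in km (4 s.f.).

h_sync ≈ 723.3 km

μ = GM = 6.674×10⁻¹¹ × 3.926×10¹⁹ = 2.620×10⁹ m³/s².
A synchronous orbit has period T, so by Kepler's third law a = (μT²/4π²)^(1/3).
μT²/4π² = 2.620×10⁹ × (9.883×10⁴)² / 39.48 = 6.483×10¹⁷ m³.
a = 8.655×10⁵ m = 865.47 km.
Altitude h = a − R = 865.47 − 142.2 = 723.27 km.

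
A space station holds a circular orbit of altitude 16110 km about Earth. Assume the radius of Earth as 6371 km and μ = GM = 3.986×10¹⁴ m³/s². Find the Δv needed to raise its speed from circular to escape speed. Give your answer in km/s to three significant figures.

r = 6371 + 16110 = 22481 km = 2.2481×10⁷ m.
Circular speed v_c = √(μ/r) = 4211 m/s.
Escape speed v_esc = √(2μ/r) = √2 × v_c = 5955 m/s.
Δv = v_esc − v_c = 1744 m/s = 1.744 km/s.

Δv ≈ 1.74 km/s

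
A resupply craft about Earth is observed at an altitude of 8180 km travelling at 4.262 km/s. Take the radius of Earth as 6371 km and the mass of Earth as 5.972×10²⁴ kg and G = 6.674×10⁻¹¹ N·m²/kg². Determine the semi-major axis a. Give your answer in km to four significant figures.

μ = GM = 6.674×10⁻¹¹ × 5.972×10²⁴ = 3.986×10¹⁴ m³/s².
r = 6371 + 8180 = 14551 km = 1.455×10⁷ m.
Vis-viva rearranged: 1/a = 2/r − v²/μ = 1.374×10⁻⁷ − 4.557×10⁻⁸ = 9.187×10⁻⁸ m⁻¹.
a = 1.088×10⁷ m = 10885 km.

a ≈ 10880 km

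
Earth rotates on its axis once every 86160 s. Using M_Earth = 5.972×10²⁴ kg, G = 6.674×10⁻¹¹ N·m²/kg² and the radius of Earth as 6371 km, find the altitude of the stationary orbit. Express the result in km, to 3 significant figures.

μ = GM = 6.674×10⁻¹¹ × 5.972×10²⁴ = 3.986×10¹⁴ m³/s².
A synchronous orbit has period T, so by Kepler's third law a = (μT²/4π²)^(1/3).
μT²/4π² = 3.986×10¹⁴ × (8.616×10⁴)² / 39.48 = 7.495×10²² m³.
a = 4.216×10⁷ m = 42162 km.
Altitude h = a − R = 42162 − 6371 = 35791 km.

h_sync ≈ 35800 km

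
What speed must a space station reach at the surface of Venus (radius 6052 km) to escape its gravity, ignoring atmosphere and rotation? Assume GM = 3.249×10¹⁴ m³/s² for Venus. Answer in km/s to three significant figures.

r = R = 6.052×10⁶ m.
Escape speed v_esc = √(2μ/r) = √(2 × 3.249×10¹⁴ / 6.052×10⁶) = √(1.074×10⁸) = 10360 m/s.
= 10.36 km/s.

v_esc ≈ 10.4 km/s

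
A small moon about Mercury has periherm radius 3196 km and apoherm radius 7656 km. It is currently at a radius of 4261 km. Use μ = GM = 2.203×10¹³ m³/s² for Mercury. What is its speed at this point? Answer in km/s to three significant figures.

v ≈ 2.51 km/s

Semi-major axis a = (r_p + r_a)/2 = 5426.0 km = 5.426×10⁶ m.
Vis-viva: v² = μ(2/r − 1/a) = 2.203×10¹³ × (4.694×10⁻⁷ − 1.843×10⁻⁷) = 6.280×10⁶ m²/s².
v = 2506 m/s = 2.506 km/s.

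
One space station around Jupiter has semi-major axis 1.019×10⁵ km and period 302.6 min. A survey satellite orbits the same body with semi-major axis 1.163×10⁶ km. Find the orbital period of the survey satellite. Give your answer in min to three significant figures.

Kepler's third law: T² ∝ a³, so T₂ = T₁ (a₂/a₁)^(3/2).
a₂/a₁ = 11.41, (a₂/a₁)^(3/2) = 38.56.
T₂ = 302.6 × 38.56 = 11670 min.

T₂ ≈ 11700 min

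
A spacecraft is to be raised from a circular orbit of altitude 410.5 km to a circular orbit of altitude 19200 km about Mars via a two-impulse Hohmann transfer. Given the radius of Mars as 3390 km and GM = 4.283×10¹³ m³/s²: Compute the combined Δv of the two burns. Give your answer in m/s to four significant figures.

Δv_total ≈ 1673 m/s

r₁ = 3390 + 410.5 = 3800.5 km = 3.8005×10⁶ m.
r₂ = 3390 + 19200 = 22590 km = 2.2590×10⁷ m.
Transfer ellipse a_t = (r₁ + r₂)/2 = 1.320×10⁷ m.
At r₁: circular v_c1 = √(μ/r₁) = 3357 m/s; transfer-periapsis v_p = √[μ(2/r₁ − 1/a_t)] = 4392 m/s.
Δv₁ = v_p − v_c1 = 1035 m/s.
At r₂: circular v_c2 = √(μ/r₂) = 1377 m/s; transfer-apoapsis v_a = √[μ(2/r₂ − 1/a_t)] = 739.0 m/s.
Δv₂ = v_c2 − v_a = 638.0 m/s.
Total Δv = Δv₁ + Δv₂ = 1673 m/s.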